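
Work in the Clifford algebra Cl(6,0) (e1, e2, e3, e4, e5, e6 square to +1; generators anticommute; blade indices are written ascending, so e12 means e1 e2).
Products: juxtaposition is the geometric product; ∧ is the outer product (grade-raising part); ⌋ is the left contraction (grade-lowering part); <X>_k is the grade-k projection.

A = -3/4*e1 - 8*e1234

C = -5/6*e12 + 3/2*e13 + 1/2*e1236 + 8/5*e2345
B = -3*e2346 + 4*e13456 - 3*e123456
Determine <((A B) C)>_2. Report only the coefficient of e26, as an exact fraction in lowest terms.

step 1: -24*e16 + 24*e56 - 32*e256 - 3*e3456 + 9/4*e12346 + 9/4*e23456
step 2: -9/8*e4 + 18/5*e6 + 12*e23 + 76/5*e26 - 36*e36 + 16*e135 + 9/8*e145 - 454/15*e156 + 27/8*e246 + 2123/40*e346 + 12*e1235 + 3/2*e1245 - 20*e1256 + 36*e1356 + 9/2*e1456 - 192/5*e2346 + 48*e12356 + 27/8*e12456 + 15/8*e13456 - 359/10*e123456
step 3: 12*e23 + 76/5*e26 - 36*e36
Answer: 76/5


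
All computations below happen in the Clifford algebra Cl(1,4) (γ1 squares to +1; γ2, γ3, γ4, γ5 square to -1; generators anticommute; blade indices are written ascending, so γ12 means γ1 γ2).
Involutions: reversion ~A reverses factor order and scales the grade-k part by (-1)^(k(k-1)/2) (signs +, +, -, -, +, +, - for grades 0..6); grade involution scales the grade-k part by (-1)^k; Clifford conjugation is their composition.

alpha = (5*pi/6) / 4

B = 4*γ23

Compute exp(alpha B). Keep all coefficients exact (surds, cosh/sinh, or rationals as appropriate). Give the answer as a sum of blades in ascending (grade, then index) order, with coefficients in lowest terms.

B^2 = (4)^2*(γ23)^2 = 16*(-1) = -16 (a basis 2-blade squares to minus the product of its generators' squares).
B^2 = -16 — circular case — the even/odd split gives cos and sin: l = 4, alpha*l = 5*pi/6, so exp(alpha B) = cos(5*pi/6) + (sin(5*pi/6)/4)*B = -sqrt(3)/2 + (1/8)*B.
Answer: -sqrt(3)/2 + 1/2*γ23


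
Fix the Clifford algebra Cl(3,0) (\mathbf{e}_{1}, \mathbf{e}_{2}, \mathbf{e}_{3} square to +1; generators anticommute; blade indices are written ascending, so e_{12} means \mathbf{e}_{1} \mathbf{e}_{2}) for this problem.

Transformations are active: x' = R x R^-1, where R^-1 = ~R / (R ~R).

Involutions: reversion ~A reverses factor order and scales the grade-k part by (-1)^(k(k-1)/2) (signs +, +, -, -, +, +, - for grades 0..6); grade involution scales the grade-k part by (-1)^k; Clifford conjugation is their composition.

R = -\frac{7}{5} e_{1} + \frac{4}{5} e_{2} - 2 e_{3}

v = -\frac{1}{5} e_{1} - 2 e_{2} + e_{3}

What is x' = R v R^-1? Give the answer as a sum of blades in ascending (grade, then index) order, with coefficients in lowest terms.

~R = -\frac{7}{5} e_{1} + \frac{4}{5} e_{2} - 2 e_{3}, and R ~R = \frac{33}{5}, so R^-1 = ~R / (\frac{33}{5}).
R v = -\frac{83}{25} + \frac{74}{25} e_{12} - \frac{9}{5} e_{13} - \frac{16}{5} e_{23}
Answer: \frac{1327}{825} e_{1} + \frac{986}{825} e_{2} + \frac{167}{165} e_{3}


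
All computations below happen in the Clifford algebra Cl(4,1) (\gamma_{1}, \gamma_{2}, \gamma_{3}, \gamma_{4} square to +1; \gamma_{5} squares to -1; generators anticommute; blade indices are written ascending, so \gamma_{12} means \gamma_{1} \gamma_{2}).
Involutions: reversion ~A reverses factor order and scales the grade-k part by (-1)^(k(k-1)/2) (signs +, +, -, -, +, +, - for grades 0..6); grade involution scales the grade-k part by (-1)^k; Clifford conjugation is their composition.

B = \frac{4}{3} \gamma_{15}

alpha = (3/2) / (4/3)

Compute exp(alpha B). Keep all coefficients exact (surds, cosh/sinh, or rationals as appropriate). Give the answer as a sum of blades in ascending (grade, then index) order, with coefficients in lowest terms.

B^2 = (\frac{4}{3})^2*(\gamma_{15})^2 = \frac{16}{9}*(+1) = \frac{16}{9} (a basis 2-blade squares to minus the product of its generators' squares).
B^2 = \frac{16}{9} — B^2 > 0, so the exponential closes hyperbolically: l = \frac{4}{3}, alpha*l = \frac{3}{2}, so exp(alpha B) = cosh(\frac{3}{2}) + (sinh(\frac{3}{2})/(\frac{4}{3}))*B = \cosh{\left(\frac{3}{2} \right)} + (\frac{3 \sinh{\left(\frac{3}{2} \right)}}{4})*B.
Answer: \cosh{\left(\frac{3}{2} \right)} + \sinh{\left(\frac{3}{2} \right)} \gamma_{15}


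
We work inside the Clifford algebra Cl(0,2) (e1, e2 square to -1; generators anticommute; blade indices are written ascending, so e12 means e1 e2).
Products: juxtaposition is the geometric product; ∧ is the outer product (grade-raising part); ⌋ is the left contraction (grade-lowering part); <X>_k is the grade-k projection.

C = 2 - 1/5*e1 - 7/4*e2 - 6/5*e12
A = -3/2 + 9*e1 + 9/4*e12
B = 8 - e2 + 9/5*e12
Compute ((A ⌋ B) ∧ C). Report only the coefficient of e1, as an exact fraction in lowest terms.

step 1: -321/20 - 147/10*e2 - 27/10*e12
step 2: -321/10 + 321/100*e1 - 21/16*e2 + 273/25*e12
Answer: 321/100


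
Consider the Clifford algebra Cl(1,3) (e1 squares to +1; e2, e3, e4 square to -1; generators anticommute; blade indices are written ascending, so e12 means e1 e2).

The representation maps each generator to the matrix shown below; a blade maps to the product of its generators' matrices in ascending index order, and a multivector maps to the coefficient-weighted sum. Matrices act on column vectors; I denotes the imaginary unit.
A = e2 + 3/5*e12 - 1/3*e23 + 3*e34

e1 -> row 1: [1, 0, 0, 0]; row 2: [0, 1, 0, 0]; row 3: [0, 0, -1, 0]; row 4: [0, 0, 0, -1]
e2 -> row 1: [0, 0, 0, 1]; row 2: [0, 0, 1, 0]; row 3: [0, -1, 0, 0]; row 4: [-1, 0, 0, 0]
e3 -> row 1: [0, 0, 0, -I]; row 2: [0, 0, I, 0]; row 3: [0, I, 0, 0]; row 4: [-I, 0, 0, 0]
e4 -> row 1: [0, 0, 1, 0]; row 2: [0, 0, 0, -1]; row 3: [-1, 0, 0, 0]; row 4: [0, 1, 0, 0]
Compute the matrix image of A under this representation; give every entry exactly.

Bivector images (products of the table entries): rho(e12) = rho(e1)rho(e2) = row 1: [0, 0, 0, 1]; row 2: [0, 0, 1, 0]; row 3: [0, 1, 0, 0]; row 4: [1, 0, 0, 0]; rho(e23) = rho(e2)rho(e3) = row 1: [-I, 0, 0, 0]; row 2: [0, I, 0, 0]; row 3: [0, 0, -I, 0]; row 4: [0, 0, 0, I]; rho(e34) = rho(e3)rho(e4) = row 1: [0, -I, 0, 0]; row 2: [-I, 0, 0, 0]; row 3: [0, 0, 0, -I]; row 4: [0, 0, -I, 0].
M = (1)*rho(e2) + (3/5)*rho(e12) + (-1/3)*rho(e23) + (3)*rho(e34), summed entrywise:
Answer: row 1: [I/3, -3*I, 0, 8/5]; row 2: [-3*I, -I/3, 8/5, 0]; row 3: [0, -2/5, I/3, -3*I]; row 4: [-2/5, 0, -3*I, -I/3]


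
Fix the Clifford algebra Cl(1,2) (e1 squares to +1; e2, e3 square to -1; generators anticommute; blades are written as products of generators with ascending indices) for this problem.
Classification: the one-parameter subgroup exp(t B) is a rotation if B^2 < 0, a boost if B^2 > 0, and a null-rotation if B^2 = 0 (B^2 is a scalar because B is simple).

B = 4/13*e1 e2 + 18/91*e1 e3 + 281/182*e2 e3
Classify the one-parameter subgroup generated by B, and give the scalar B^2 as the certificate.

B^2 term by term: the squares give (4/13)^2*(e1 e2)^2 + (18/91)^2*(e1 e3)^2 + (281/182)^2*(e2 e3)^2 = 16/169*(+1) + 324/8281*(+1) + 78961/33124*(-1) = -9/4 (each basis 2-blade squares to minus the product of its generators' squares); cross terms between blades sharing an index anticommute and cancel. So B^2 = -9/4.
Answer: rotation, certificate B^2 = -9/4. Certificate logic: -9/4 is a conjugation-invariant scalar, so its sign fixes rotation versus boost versus null-rotation outright.


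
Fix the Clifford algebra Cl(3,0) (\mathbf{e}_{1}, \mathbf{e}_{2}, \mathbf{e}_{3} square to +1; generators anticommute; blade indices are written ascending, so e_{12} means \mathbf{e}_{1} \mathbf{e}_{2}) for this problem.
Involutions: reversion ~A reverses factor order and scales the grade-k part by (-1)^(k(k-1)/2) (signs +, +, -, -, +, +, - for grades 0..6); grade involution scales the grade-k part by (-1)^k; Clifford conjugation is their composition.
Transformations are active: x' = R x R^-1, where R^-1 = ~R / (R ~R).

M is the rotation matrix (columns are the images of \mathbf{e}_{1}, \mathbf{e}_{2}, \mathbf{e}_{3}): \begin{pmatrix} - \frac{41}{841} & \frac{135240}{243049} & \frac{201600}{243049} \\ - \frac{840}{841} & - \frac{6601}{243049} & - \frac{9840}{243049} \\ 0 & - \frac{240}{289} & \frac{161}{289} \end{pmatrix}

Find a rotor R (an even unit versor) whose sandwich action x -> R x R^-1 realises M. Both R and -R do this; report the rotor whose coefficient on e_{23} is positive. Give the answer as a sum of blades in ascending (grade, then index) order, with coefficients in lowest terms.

Method: write R = a + b12*e_{12} + b13*e_{13} + b23*e_{23} with a^2 + b12^2 + b13^2 + b23^2 = 1 (so R^-1 = ~R). Expanding the columns R e_j ~R gives tr M = 4a^2 - 1 and, from the antisymmetric part, M21 - M12 = -4a*b12, M13 - M31 = 4a*b13, M32 - M23 = -4a*b23.
Here tr M = \frac{116951}{243049}, so a^2 = (1 + tr M)/4 = \frac{90000}{243049} and a = ±\frac{300}{493}. Taking a = \frac{300}{493}: M21 - M12 = -\frac{378000}{243049}, M13 - M31 = \frac{201600}{243049}, M32 - M23 = -\frac{192000}{243049}, giving b12 = \frac{315}{493}, b13 = \frac{168}{493}, b23 = \frac{160}{493}, i.e. R = \frac{300}{493} + \frac{315}{493} e_{12} + \frac{168}{493} e_{13} + \frac{160}{493} e_{23}.
Its e_{23} coefficient is already positive.
Answer: \frac{300}{493} + \frac{315}{493} e_{12} + \frac{168}{493} e_{13} + \frac{160}{493} e_{23}. Recall the cover is two-to-one: with M of trace \frac{116951}{243049}, both preimages act alike, and the stated e_{23} sign chooses the sheet.


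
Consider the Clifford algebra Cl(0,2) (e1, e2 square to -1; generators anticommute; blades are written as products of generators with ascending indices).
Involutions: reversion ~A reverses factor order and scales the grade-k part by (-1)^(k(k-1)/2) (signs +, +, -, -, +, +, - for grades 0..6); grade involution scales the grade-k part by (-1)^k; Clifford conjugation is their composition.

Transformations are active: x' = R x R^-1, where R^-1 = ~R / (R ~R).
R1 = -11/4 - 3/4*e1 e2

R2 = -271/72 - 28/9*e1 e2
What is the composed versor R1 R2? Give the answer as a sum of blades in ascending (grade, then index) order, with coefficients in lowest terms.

Distribute over the terms of R1 (each basis-blade product reordered to ascending indices, repeated generators contracted through their squares):
(-11/4) R2 = 2981/288 + 77/9*e1 e2
(-3/4*e1 e2) R2 = -7/3 + 271/96*e1 e2
Summing the partial products and collecting blades:
Answer: 2309/288 + 3277/288*e1 e2


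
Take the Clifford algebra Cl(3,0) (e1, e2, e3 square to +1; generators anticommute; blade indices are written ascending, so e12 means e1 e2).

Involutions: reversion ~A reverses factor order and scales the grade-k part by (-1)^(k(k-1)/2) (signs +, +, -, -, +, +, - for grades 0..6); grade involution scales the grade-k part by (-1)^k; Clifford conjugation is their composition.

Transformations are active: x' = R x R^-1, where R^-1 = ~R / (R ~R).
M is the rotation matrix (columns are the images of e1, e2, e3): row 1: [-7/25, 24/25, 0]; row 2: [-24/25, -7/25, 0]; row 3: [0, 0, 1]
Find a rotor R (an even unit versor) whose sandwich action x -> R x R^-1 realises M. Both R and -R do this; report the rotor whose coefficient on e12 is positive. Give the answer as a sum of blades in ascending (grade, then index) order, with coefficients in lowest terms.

Method: write R = a + b12*e12 + b13*e13 + b23*e23 with a^2 + b12^2 + b13^2 + b23^2 = 1 (so R^-1 = ~R). Expanding the columns R e_j ~R gives tr M = 4a^2 - 1 and, from the antisymmetric part, M21 - M12 = -4a*b12, M13 - M31 = 4a*b13, M32 - M23 = -4a*b23.
Here tr M = 11/25, so a^2 = (1 + tr M)/4 = 9/25 and a = ±3/5. Taking a = 3/5: M21 - M12 = -48/25, M13 - M31 = 0, M32 - M23 = 0, giving b12 = 4/5, b13 = 0, b23 = 0, i.e. R = 3/5 + 4/5*e12.
Its e12 coefficient is already positive.
Answer: 3/5 + 4/5*e12. Note: both R and -R realise this M (trace 11/25); the covering map identifies them, and the e12-coefficient sign is the tie-breaker.


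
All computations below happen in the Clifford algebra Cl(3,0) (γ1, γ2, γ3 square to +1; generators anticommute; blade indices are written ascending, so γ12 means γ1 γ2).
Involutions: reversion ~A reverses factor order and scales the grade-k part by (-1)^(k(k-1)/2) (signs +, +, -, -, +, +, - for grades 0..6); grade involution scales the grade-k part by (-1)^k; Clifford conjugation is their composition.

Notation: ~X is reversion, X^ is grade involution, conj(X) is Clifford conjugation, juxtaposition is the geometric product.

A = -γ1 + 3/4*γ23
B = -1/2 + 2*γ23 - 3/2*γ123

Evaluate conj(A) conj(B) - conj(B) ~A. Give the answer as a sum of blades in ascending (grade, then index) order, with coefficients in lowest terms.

first term: -3/2 - 13/8*γ1 - 9/8*γ23 - 2*γ123
second term: -3/2 - 5/8*γ1 + 15/8*γ23 + 2*γ123
Answer: -γ1 - 3*γ23 - 4*γ123


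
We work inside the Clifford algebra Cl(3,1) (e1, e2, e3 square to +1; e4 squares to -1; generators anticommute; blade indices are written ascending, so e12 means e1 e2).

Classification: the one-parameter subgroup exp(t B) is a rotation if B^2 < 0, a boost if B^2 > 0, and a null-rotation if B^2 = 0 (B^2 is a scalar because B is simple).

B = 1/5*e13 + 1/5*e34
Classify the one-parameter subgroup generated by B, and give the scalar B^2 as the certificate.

B^2 term by term: the squares give (1/5)^2*(e13)^2 + (1/5)^2*(e34)^2 = 1/25*(-1) + 1/25*(+1) = 0 (each basis 2-blade squares to minus the product of its generators' squares); cross terms between blades sharing an index anticommute and cancel. So B^2 = 0.
Answer: null-rotation, certificate B^2 = 0. The scalar 0 is the complete invariant here: its sign names the subgroup type.


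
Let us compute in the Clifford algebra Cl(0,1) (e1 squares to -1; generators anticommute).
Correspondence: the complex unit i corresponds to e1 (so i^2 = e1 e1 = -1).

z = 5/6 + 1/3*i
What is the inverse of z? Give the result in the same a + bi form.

In blades: z = 5/6 + 1/3*e1.
With qbar = 5/6 - 1/3*e1 (scalar fixed, mapped units negated), z qbar = 29/36 (the sum of squared coefficients), so z^-1 = qbar / (29/36) = 30/29 - 12/29*e1; translating back:
Answer: 30/29 - 12/29*i


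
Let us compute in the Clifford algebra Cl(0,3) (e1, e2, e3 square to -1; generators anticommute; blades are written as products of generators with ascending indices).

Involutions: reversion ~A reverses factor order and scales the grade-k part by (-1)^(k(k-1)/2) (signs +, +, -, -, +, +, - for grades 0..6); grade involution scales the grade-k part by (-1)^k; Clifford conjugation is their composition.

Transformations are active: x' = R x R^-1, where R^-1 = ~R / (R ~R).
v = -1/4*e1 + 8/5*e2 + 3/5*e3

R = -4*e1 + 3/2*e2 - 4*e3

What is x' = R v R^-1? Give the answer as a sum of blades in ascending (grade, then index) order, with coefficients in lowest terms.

~R = -4*e1 + 3/2*e2 - 4*e3, and R ~R = -137/4, so R^-1 = ~R / (-137/4).
R v = -1 - 241/40*e1 e2 - 17/5*e1 e3 + 73/10*e2 e3
Answer: 9/548*e1 - 1036/685*e2 - 571/685*e3


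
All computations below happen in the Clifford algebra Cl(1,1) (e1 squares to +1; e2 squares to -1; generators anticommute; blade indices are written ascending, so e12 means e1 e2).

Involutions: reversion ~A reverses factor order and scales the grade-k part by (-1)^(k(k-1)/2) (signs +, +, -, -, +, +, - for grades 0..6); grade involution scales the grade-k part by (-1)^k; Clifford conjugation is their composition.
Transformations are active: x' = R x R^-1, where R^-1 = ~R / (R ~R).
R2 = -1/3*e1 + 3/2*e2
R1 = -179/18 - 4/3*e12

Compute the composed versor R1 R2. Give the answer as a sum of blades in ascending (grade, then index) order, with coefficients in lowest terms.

Distribute over the terms of R1 (each basis-blade product reordered to ascending indices, repeated generators contracted through their squares):
(-179/18) R2 = 179/54*e1 - 179/12*e2
(-4/3*e12) R2 = 2*e1 - 4/9*e2
Summing the partial products and collecting blades:
Answer: 287/54*e1 - 553/36*e2


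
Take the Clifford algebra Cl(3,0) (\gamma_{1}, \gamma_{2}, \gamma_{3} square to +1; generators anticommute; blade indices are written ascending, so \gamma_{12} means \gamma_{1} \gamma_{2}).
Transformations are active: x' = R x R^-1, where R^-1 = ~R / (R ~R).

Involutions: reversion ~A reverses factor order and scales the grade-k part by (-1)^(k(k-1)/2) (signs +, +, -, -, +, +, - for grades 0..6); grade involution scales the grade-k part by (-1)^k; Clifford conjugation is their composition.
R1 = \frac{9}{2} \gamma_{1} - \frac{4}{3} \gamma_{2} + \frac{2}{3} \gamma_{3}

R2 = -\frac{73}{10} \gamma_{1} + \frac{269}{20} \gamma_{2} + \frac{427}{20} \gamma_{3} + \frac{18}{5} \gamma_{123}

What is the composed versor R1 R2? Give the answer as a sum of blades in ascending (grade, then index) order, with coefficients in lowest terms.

Distribute over the terms of R1 (each basis-blade product reordered to ascending indices, repeated generators contracted through their squares):
(\frac{9}{2} \gamma_{1}) R2 = -\frac{657}{20} + \frac{2421}{40} \gamma_{12} + \frac{3843}{40} \gamma_{13} + \frac{81}{5} \gamma_{23}
(-\frac{4}{3} \gamma_{2}) R2 = -\frac{269}{15} - \frac{146}{15} \gamma_{12} + \frac{24}{5} \gamma_{13} - \frac{427}{15} \gamma_{23}
(\frac{2}{3} \gamma_{3}) R2 = \frac{427}{30} + \frac{12}{5} \gamma_{12} + \frac{73}{15} \gamma_{13} - \frac{269}{30} \gamma_{23}
Summing the partial products and collecting blades:
Answer: -\frac{731}{20} + \frac{6383}{120} \gamma_{12} + \frac{12689}{120} \gamma_{13} - \frac{637}{30} \gamma_{23}


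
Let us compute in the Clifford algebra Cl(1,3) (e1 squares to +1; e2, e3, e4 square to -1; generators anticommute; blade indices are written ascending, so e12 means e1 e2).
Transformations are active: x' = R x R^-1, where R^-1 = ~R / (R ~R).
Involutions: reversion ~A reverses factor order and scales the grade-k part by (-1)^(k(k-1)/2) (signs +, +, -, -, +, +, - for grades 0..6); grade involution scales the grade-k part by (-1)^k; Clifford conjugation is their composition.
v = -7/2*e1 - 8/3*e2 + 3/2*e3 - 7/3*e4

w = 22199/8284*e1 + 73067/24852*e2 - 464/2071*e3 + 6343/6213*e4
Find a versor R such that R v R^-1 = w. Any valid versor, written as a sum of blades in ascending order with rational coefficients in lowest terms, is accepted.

Key observation: q(v) = q(w) = -23/9 (sandwiches preserve the norm), so R = v + w = -6795/8284*e1 + 2265/8284*e2 + 5285/4142*e3 - 2718/2071*e4 works whenever it is invertible — the component of v along it is kept and (v - w)/2 reverses, sending v to w.
Answer: -6795/8284*e1 + 2265/8284*e2 + 5285/4142*e3 - 2718/2071*e4


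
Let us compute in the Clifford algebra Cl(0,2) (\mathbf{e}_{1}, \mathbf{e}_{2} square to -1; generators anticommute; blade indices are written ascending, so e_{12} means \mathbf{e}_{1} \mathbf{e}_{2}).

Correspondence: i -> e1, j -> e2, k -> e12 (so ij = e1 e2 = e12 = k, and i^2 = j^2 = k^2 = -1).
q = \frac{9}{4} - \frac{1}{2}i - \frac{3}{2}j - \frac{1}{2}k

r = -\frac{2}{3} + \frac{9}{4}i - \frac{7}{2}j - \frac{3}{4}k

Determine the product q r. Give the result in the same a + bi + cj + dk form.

In blades: q = \frac{9}{4} - \frac{1}{2} e_{1} - \frac{3}{2} e_{2} - \frac{1}{2} e_{12}, r = -\frac{2}{3} + \frac{9}{4} e_{1} - \frac{7}{2} e_{2} - \frac{3}{4} e_{12}.
Distribute q over r term by term (generator squares from the signature, products reordered to ascending indices): (\frac{9}{4})*r = -\frac{3}{2} + \frac{81}{16} e_{1} - \frac{63}{8} e_{2} - \frac{27}{16} e_{12}; (-\frac{1}{2} e_{1})*r = \frac{9}{8} + \frac{1}{3} e_{1} - \frac{3}{8} e_{2} + \frac{7}{4} e_{12}; (-\frac{3}{2} e_{2})*r = -\frac{21}{4} + \frac{9}{8} e_{1} + e_{2} + \frac{27}{8} e_{12}; (-\frac{1}{2} e_{12})*r = -\frac{3}{8} - \frac{7}{4} e_{1} - \frac{9}{8} e_{2} + \frac{1}{3} e_{12}.
Sum: -6 + \frac{229}{48} e_{1} - \frac{67}{8} e_{2} + \frac{181}{48} e_{12}; translating back through the correspondence:
Answer: -6 + \frac{229}{48}i - \frac{67}{8}j + \frac{181}{48}k


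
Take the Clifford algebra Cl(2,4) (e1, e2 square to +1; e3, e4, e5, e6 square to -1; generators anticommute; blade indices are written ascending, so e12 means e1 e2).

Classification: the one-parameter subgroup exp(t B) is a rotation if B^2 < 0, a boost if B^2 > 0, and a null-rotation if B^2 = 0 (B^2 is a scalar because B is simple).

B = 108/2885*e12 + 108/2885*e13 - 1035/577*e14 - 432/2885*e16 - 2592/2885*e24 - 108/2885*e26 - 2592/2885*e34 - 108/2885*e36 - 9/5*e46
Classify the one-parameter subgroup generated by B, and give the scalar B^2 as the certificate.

B^2 term by term: the squares give (108/2885)^2*(e12)^2 + (108/2885)^2*(e13)^2 + (-1035/577)^2*(e14)^2 + (-432/2885)^2*(e16)^2 + (-2592/2885)^2*(e24)^2 + (-108/2885)^2*(e26)^2 + (-2592/2885)^2*(e34)^2 + (-108/2885)^2*(e36)^2 + (-9/5)^2*(e46)^2 = 11664/8323225*(-1) + 11664/8323225*(+1) + 1071225/332929*(+1) + 186624/8323225*(+1) + 6718464/8323225*(+1) + 11664/8323225*(+1) + 6718464/8323225*(-1) + 11664/8323225*(-1) + 81/25*(-1) = 0 (each basis 2-blade squares to minus the product of its generators' squares); cross terms between blades sharing an index anticommute and cancel; the commuting (index-disjoint) pairs give grade-4 terms 2*c*c'*(blade product), which cancel blade by blade — e1234: -559872/8323225 + 559872/8323225 = 0; e1236: -23328/8323225 + 23328/8323225 = 0; e1246: -1944/14425 - 44712/332929 + 2239488/8323225 = 0; e1346: -1944/14425 - 44712/332929 + 2239488/8323225 = 0; e2346: -559872/8323225 + 559872/8323225 = 0 — confirming B is simple. So B^2 = 0.
Answer: null-rotation, certificate B^2 = 0. The invariant at work: B^2 = 0 is unchanged by conjugation, hence its sign classifies the subgroup whatever basis B is written in.


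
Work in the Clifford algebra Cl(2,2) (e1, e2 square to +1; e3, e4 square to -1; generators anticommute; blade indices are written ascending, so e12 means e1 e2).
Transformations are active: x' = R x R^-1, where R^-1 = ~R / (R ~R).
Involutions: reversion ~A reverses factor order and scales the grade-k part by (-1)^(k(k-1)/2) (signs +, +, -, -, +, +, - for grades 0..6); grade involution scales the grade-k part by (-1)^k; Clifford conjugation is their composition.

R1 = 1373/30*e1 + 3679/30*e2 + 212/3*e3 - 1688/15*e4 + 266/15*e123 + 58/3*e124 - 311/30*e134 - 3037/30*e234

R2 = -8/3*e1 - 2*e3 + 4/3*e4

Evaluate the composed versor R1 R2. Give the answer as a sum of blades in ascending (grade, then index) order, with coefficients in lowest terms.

Distribute over the terms of R2 (each basis-blade product reordered to ascending indices, repeated generators contracted through their squares):
R1 (-8/3*e1) = -5492/45 + 14716/45*e12 + 1696/9*e13 - 13504/45*e14 - 2128/45*e23 - 464/9*e24 + 1244/45*e34 - 12148/45*e1234
R1 (-2*e3) = 424/3 + 532/15*e12 - 1373/15*e13 + 311/15*e14 - 3679/15*e23 + 3037/15*e24 - 3376/15*e34 + 116/3*e1234
R1 (4/3*e4) = 6752/45 - 232/9*e12 + 622/45*e13 + 2746/45*e14 + 6074/45*e23 + 7358/45*e24 + 848/9*e34 + 1064/45*e1234
Summing the partial products and collecting blades:
Answer: 508/3 + 15152/45*e12 + 1661/15*e13 - 655/3*e14 - 7091/45*e23 + 14149/45*e24 - 516/5*e34 - 9344/45*e1234


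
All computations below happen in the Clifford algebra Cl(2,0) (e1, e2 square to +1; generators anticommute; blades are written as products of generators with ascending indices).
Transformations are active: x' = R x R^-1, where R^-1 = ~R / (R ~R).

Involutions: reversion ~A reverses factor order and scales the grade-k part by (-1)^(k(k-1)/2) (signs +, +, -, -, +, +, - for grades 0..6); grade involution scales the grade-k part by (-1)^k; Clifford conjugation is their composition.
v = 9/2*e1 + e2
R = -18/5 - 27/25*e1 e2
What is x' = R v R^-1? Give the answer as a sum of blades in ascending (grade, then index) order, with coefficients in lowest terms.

~R = -18/5 + 27/25*e1 e2, and R ~R = 8829/625, so R^-1 = ~R / (8829/625).
R v = -432/25*e1 + 63/50*e2
Answer: 939/218*e1 - 179/109*e2


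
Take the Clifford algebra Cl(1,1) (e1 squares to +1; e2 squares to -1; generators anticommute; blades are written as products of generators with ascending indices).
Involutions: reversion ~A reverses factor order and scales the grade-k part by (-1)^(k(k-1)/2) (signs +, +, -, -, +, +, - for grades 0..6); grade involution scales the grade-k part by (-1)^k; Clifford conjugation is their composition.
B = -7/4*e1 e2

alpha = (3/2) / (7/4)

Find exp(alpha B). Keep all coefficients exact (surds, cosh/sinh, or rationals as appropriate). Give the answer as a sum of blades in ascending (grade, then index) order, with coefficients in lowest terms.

B^2 = (-7/4)^2*(e1 e2)^2 = 49/16*(+1) = 49/16 (a basis 2-blade squares to minus the product of its generators' squares).
B^2 = 49/16 — a positive square means the series sums to a boost: l = 7/4, alpha*l = 3/2, so exp(alpha B) = cosh(3/2) + (sinh(3/2)/(7/4))*B = cosh(3/2) + (4*sinh(3/2)/7)*B.
Answer: cosh(3/2) - sinh(3/2)*e1 e2


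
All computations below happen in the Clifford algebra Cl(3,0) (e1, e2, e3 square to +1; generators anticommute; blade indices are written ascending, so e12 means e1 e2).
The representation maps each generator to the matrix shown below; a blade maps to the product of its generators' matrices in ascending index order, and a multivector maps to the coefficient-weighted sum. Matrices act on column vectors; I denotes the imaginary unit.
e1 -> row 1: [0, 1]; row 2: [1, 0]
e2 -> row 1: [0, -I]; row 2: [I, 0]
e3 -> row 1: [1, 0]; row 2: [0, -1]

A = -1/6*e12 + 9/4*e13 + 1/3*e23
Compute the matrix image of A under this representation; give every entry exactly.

Bivector images (products of the table entries): rho(e12) = rho(e1)rho(e2) = row 1: [I, 0]; row 2: [0, -I]; rho(e13) = rho(e1)rho(e3) = row 1: [0, -1]; row 2: [1, 0]; rho(e23) = rho(e2)rho(e3) = row 1: [0, I]; row 2: [I, 0].
M = (-1/6)*rho(e12) + (9/4)*rho(e13) + (1/3)*rho(e23), summed entrywise:
Answer: row 1: [-I/6, -9/4 + I/3]; row 2: [9/4 + I/3, I/6]


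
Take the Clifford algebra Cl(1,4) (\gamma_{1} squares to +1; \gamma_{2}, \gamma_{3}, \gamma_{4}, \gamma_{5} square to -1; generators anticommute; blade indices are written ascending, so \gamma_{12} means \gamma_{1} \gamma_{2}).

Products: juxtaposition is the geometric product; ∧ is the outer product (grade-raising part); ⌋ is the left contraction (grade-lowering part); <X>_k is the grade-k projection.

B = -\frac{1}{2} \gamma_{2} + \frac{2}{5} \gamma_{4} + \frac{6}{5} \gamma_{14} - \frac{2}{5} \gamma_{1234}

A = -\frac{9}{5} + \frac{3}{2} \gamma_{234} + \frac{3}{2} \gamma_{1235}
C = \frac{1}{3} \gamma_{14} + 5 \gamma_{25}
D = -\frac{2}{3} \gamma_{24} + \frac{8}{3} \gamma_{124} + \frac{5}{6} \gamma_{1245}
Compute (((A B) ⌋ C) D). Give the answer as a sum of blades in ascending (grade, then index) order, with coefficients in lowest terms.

step 1: \frac{3}{5} \gamma_{1} + \frac{9}{10} \gamma_{2} - \frac{18}{25} \gamma_{4} - \frac{54}{25} \gamma_{14} - \frac{3}{5} \gamma_{23} + \frac{3}{4} \gamma_{34} + \frac{3}{5} \gamma_{45} + \frac{9}{5} \gamma_{123} + \frac{3}{4} \gamma_{135} + \frac{18}{25} \gamma_{1234} + \frac{9}{5} \gamma_{2345} - \frac{3}{5} \gamma_{12345}
step 2: -\frac{18}{25} - \frac{6}{25} \gamma_{1} + \frac{1}{5} \gamma_{4} - \frac{9}{2} \gamma_{5}
step 3: -\frac{2}{15} \gamma_{2} - \frac{8}{15} \gamma_{12} - \frac{4}{25} \gamma_{24} - \frac{551}{100} \gamma_{124} - \frac{1}{6} \gamma_{125} + \frac{14}{5} \gamma_{245} + \frac{57}{5} \gamma_{1245}
Answer: -\frac{2}{15} \gamma_{2} - \frac{8}{15} \gamma_{12} - \frac{4}{25} \gamma_{24} - \frac{551}{100} \gamma_{124} - \frac{1}{6} \gamma_{125} + \frac{14}{5} \gamma_{245} + \frac{57}{5} \gamma_{1245}


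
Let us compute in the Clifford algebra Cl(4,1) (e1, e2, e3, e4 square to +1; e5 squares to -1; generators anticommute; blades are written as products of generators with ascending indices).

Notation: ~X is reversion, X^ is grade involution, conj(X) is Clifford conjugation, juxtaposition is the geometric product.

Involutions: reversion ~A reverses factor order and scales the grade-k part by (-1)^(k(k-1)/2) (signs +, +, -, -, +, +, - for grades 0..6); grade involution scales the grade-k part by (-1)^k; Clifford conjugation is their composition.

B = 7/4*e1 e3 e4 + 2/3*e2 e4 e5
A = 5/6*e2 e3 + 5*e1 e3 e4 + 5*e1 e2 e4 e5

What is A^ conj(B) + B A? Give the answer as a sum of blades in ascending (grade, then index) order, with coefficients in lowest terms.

first term: 35/4 + 10/3*e1 + 35/24*e1 e2 e4 + 35/4*e2 e3 e5 - 5/9*e3 e4 e5 - 10/3*e1 e2 e3 e5
second term: -35/4 - 10/3*e1 - 35/24*e1 e2 e4 + 35/4*e2 e3 e5 + 5/9*e3 e4 e5 + 10/3*e1 e2 e3 e5
Answer: 35/2*e2 e3 e5


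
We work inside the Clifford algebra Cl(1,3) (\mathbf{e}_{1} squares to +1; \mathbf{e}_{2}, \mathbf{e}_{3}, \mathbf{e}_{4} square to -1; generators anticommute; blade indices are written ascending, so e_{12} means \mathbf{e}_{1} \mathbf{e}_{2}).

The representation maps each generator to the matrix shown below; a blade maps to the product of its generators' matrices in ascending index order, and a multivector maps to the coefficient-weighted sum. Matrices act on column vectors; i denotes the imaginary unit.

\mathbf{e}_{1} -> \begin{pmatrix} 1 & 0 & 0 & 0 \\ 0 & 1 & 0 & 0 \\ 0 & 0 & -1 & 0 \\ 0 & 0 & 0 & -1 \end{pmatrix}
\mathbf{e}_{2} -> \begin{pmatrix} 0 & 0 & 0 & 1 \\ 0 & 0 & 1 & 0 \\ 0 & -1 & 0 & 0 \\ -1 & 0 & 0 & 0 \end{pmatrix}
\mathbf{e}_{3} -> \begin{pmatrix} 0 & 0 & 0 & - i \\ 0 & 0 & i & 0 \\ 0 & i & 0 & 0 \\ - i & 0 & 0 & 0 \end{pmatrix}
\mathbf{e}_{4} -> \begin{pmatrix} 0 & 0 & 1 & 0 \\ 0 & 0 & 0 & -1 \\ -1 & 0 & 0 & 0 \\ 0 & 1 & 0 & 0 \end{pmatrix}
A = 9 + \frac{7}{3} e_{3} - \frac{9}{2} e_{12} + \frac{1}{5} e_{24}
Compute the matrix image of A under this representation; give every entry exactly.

Bivector images (products of the table entries): rho(e_{12}) = rho(\mathbf{e}_{1})rho(\mathbf{e}_{2}) = \begin{pmatrix} 0 & 0 & 0 & 1 \\ 0 & 0 & 1 & 0 \\ 0 & 1 & 0 & 0 \\ 1 & 0 & 0 & 0 \end{pmatrix}; rho(e_{24}) = rho(\mathbf{e}_{2})rho(\mathbf{e}_{4}) = \begin{pmatrix} 0 & 1 & 0 & 0 \\ -1 & 0 & 0 & 0 \\ 0 & 0 & 0 & 1 \\ 0 & 0 & -1 & 0 \end{pmatrix}.
M = (9)*1 + (\frac{7}{3})*rho(e_{3}) + (-\frac{9}{2})*rho(e_{12}) + (\frac{1}{5})*rho(e_{24}), summed entrywise (1 is the identity matrix):
Answer: \begin{pmatrix} 9 & \frac{1}{5} & 0 & - \frac{9}{2} - \frac{7 i}{3} \\ - \frac{1}{5} & 9 & - \frac{9}{2} + \frac{7 i}{3} & 0 \\ 0 & - \frac{9}{2} + \frac{7 i}{3} & 9 & \frac{1}{5} \\ - \frac{9}{2} - \frac{7 i}{3} & 0 & - \frac{1}{5} & 9 \end{pmatrix}


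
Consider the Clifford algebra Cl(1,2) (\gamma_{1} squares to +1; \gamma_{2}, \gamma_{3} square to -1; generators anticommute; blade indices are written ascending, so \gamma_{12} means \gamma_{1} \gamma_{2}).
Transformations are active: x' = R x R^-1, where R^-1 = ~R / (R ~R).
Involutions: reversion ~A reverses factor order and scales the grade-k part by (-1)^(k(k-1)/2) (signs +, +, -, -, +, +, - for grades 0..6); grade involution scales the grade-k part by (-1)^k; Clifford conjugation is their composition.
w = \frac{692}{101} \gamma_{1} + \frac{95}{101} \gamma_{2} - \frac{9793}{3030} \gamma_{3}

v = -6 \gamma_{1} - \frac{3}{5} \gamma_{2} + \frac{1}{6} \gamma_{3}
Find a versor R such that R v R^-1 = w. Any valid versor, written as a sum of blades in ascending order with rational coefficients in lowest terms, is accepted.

R = v + w = \frac{86}{101} \gamma_{1} + \frac{172}{505} \gamma_{2} - \frac{1548}{505} \gamma_{3} works: the equal norms (\frac{32051}{900}) guarantee its sandwich swaps v into w.
Answer: \frac{86}{101} \gamma_{1} + \frac{172}{505} \gamma_{2} - \frac{1548}{505} \gamma_{3}


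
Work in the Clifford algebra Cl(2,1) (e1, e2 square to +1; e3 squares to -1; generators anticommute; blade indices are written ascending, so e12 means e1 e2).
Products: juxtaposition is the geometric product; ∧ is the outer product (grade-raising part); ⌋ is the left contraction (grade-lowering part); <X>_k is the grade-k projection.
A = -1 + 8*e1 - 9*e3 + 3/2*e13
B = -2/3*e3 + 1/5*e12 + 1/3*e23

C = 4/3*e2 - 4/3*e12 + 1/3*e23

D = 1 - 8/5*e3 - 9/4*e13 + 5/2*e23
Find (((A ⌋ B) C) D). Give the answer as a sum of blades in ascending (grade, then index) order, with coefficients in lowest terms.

step 1: -6 - 7/5*e2 + 2/3*e3 - 1/5*e12 - 1/3*e23
step 2: -101/45 - 32/15*e1 - 70/9*e2 - 1/45*e3 + 8*e12 - 23/45*e13 - 26/9*e23 - 8/9*e123
step 3: -7517/900 - 1537/300*e1 - 1301/90*e2 - 2492/225*e3 - 6/5*e12 + 25157/900*e13 + 395/18*e23 - 3287/90*e123
Answer: -7517/900 - 1537/300*e1 - 1301/90*e2 - 2492/225*e3 - 6/5*e12 + 25157/900*e13 + 395/18*e23 - 3287/90*e123


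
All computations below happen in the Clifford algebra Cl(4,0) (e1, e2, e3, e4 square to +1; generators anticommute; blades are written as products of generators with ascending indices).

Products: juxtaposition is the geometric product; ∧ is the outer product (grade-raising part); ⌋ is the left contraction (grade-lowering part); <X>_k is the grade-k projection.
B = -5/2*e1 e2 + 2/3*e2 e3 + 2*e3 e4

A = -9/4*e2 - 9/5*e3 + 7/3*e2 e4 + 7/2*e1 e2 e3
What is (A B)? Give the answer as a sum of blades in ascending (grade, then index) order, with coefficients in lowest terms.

step 1: -191/24*e1 + 6/5*e2 + 29/4*e3 - 18/5*e4 + 35/6*e1 e4 - 14/3*e2 e3 + 14/9*e3 e4 + 9/2*e1 e2 e3 + 7*e1 e2 e4 - 9/2*e2 e3 e4
Answer: -191/24*e1 + 6/5*e2 + 29/4*e3 - 18/5*e4 + 35/6*e1 e4 - 14/3*e2 e3 + 14/9*e3 e4 + 9/2*e1 e2 e3 + 7*e1 e2 e4 - 9/2*e2 e3 e4


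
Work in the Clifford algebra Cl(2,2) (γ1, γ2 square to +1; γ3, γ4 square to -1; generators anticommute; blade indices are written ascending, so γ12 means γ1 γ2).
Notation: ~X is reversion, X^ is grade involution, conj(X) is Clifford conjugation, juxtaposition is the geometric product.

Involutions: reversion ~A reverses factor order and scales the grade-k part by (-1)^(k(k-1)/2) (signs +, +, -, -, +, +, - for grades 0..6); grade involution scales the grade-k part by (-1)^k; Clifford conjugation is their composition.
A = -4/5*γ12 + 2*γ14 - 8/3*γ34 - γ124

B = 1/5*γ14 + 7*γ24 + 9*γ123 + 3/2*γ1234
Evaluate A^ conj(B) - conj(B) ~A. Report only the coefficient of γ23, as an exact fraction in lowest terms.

first term: -2/5 - 7*γ1 + 1/5*γ2 + 57/10*γ3 - 10*γ12 - 8/15*γ13 + 28/5*γ14 - 47/3*γ23 - 4/25*γ24 + 51/5*γ34 - 24*γ124 - 18*γ234
second term: 2/5 - 7*γ1 + 1/5*γ2 - 57/10*γ3 - 18*γ12 - 8/15*γ13 + 28/5*γ14 - 65/3*γ23 - 4/25*γ24 - 51/5*γ34 - 24*γ124 - 18*γ234
Answer: 6


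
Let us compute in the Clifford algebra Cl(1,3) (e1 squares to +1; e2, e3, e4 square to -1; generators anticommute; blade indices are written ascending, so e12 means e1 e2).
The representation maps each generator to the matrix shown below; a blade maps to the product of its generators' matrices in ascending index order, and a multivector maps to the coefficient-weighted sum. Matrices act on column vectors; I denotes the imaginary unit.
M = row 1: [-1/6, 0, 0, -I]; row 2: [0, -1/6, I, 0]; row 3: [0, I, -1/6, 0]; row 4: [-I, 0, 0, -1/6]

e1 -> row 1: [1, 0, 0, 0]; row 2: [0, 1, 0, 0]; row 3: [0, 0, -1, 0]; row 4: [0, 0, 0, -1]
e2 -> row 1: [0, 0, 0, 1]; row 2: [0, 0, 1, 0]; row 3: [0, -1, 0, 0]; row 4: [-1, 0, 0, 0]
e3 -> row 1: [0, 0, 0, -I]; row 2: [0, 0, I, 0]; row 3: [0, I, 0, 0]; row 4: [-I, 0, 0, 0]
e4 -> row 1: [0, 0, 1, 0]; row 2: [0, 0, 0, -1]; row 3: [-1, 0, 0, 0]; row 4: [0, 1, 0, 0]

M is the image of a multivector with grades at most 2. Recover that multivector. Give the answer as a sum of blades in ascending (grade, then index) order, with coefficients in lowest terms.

Method: the blade images are trace-orthogonal — tr(rho(e_A) rho(e_B)^-1) = 4 if A = B and 0 otherwise — and rho(e_A)^-1 = (e_A)^2 * rho(e_A) with (e_A)^2 = +1 or -1, so the coefficient of e_A in the preimage is (e_A)^2 * tr(M rho(e_A))/4.
Nonzero projections over blades of grade <= 2: 1: (1)^2 = +1, tr(M 1) = -2/3, coefficient -1/6; e3: (e3)^2 = -1, tr(M rho(e3)) = -4, coefficient 1. Every other blade of grade <= 2 projects to 0.
Answer: -1/6 + e3


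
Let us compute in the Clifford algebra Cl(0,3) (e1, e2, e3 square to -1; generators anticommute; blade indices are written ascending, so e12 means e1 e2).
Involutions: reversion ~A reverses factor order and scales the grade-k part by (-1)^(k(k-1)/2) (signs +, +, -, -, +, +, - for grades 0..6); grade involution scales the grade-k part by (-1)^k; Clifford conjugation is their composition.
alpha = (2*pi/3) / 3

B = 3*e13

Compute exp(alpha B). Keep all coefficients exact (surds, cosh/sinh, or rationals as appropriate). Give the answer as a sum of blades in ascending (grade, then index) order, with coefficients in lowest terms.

B^2 = (3)^2*(e13)^2 = 9*(-1) = -9 (a basis 2-blade squares to minus the product of its generators' squares).
B^2 = -9 — circular case — the even/odd split gives cos and sin: l = 3, alpha*l = 2*pi/3, so exp(alpha B) = cos(2*pi/3) + (sin(2*pi/3)/3)*B = -1/2 + (sqrt(3)/6)*B.
Answer: -1/2 + sqrt(3)/2*e13


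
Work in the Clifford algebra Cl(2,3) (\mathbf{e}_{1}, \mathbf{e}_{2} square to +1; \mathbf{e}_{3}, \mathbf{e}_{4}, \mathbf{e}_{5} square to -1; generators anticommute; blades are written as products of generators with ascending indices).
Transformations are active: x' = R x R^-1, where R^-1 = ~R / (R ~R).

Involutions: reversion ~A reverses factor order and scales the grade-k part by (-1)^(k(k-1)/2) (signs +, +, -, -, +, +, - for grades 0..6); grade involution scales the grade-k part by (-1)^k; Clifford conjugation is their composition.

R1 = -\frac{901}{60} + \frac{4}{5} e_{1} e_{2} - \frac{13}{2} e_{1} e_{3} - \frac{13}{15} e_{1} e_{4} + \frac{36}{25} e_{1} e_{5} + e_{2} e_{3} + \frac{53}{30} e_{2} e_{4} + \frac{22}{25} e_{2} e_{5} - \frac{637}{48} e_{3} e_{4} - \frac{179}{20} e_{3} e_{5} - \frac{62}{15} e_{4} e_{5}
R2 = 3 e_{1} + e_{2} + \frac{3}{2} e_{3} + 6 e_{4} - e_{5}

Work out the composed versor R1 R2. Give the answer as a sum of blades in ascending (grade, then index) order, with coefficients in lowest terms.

Distribute over the terms of R2 (each basis-blade product reordered to ascending indices, repeated generators contracted through their squares):
R1 (3 e_{1}) = -\frac{901}{20} e_{1} - \frac{12}{5} e_{2} + \frac{39}{2} e_{3} + \frac{13}{5} e_{4} - \frac{108}{25} e_{5} + 3 e_{1} e_{2} e_{3} + \frac{53}{10} e_{1} e_{2} e_{4} + \frac{66}{25} e_{1} e_{2} e_{5} - \frac{637}{16} e_{1} e_{3} e_{4} - \frac{537}{20} e_{1} e_{3} e_{5} - \frac{62}{5} e_{1} e_{4} e_{5}
R1 (e_{2}) = \frac{4}{5} e_{1} - \frac{901}{60} e_{2} - e_{3} - \frac{53}{30} e_{4} - \frac{22}{25} e_{5} + \frac{13}{2} e_{1} e_{2} e_{3} + \frac{13}{15} e_{1} e_{2} e_{4} - \frac{36}{25} e_{1} e_{2} e_{5} - \frac{637}{48} e_{2} e_{3} e_{4} - \frac{179}{20} e_{2} e_{3} e_{5} - \frac{62}{15} e_{2} e_{4} e_{5}
R1 (\frac{3}{2} e_{3}) = \frac{39}{4} e_{1} - \frac{3}{2} e_{2} - \frac{901}{40} e_{3} - \frac{637}{32} e_{4} - \frac{537}{40} e_{5} + \frac{6}{5} e_{1} e_{2} e_{3} + \frac{13}{10} e_{1} e_{3} e_{4} - \frac{54}{25} e_{1} e_{3} e_{5} - \frac{53}{20} e_{2} e_{3} e_{4} - \frac{33}{25} e_{2} e_{3} e_{5} - \frac{31}{5} e_{3} e_{4} e_{5}
R1 (6 e_{4}) = \frac{26}{5} e_{1} - \frac{53}{5} e_{2} + \frac{637}{8} e_{3} - \frac{901}{10} e_{4} - \frac{124}{5} e_{5} + \frac{24}{5} e_{1} e_{2} e_{4} - 39 e_{1} e_{3} e_{4} - \frac{216}{25} e_{1} e_{4} e_{5} + 6 e_{2} e_{3} e_{4} - \frac{132}{25} e_{2} e_{4} e_{5} + \frac{537}{10} e_{3} e_{4} e_{5}
R1 (-e_{5}) = \frac{36}{25} e_{1} + \frac{22}{25} e_{2} - \frac{179}{20} e_{3} - \frac{62}{15} e_{4} + \frac{901}{60} e_{5} - \frac{4}{5} e_{1} e_{2} e_{5} + \frac{13}{2} e_{1} e_{3} e_{5} + \frac{13}{15} e_{1} e_{4} e_{5} - e_{2} e_{3} e_{5} - \frac{53}{30} e_{2} e_{4} e_{5} + \frac{637}{48} e_{3} e_{4} e_{5}
Summing the partial products and collecting blades:
Answer: -\frac{1393}{50} e_{1} - \frac{8591}{300} e_{2} + \frac{1333}{20} e_{3} - \frac{18129}{160} e_{4} - \frac{3409}{120} e_{5} + \frac{107}{10} e_{1} e_{2} e_{3} + \frac{329}{30} e_{1} e_{2} e_{4} + \frac{2}{5} e_{1} e_{2} e_{5} - \frac{6201}{80} e_{1} e_{3} e_{4} - \frac{2251}{100} e_{1} e_{3} e_{5} - \frac{1513}{75} e_{1} e_{4} e_{5} - \frac{2381}{240} e_{2} e_{3} e_{4} - \frac{1127}{100} e_{2} e_{3} e_{5} - \frac{559}{50} e_{2} e_{4} e_{5} + \frac{2917}{48} e_{3} e_{4} e_{5}


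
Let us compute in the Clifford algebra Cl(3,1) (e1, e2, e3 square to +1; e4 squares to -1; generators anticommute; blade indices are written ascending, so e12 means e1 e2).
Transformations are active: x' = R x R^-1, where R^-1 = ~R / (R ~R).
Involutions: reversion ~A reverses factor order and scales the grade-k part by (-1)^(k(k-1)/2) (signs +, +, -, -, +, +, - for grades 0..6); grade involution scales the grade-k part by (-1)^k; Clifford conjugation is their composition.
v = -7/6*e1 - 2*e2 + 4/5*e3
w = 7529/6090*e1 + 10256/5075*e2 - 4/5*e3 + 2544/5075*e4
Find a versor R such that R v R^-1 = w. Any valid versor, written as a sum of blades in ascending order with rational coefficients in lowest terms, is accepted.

Since q(v) = q(w) = 5401/900, the sum R = v + w = 212/3045*e1 + 106/5075*e2 + 2544/5075*e4 does the job whenever invertible.
Answer: 212/3045*e1 + 106/5075*e2 + 2544/5075*e4
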